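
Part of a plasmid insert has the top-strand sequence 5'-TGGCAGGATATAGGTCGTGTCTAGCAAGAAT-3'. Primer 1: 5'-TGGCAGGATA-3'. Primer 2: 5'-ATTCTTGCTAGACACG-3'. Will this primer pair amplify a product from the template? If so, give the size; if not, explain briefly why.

Yes — a 31 bp product.

Primer 1 (TGGCAGGATA) matches the top strand at positions 1–10; it acts as a forward primer.
Primer 2's reverse complement is CGTGTCTAGCAAGAAT, matching the top strand at positions 16–31; it acts as a reverse primer.
The 3' ends face each other across positions 1–31, giving a 31 bp product.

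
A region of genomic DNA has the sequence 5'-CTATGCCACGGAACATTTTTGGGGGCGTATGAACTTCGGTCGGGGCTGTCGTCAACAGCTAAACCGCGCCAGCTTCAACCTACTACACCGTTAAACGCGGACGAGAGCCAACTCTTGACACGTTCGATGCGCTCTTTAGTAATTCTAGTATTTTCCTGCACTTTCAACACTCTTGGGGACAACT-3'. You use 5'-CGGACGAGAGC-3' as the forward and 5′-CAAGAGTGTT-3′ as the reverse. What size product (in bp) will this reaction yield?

Scanning the template, CGGACGAGAGC occurs at positions 98–108; this primer anneals to the bottom strand there with its 3' end pointing downstream.
Reverse complement of the reverse primer: AACACTCTTG. This occurs on the top strand at positions 166–175.
The product runs from position 98 to position 175, so its length is 175 − 98 + 1 = 78 bp.

78 bp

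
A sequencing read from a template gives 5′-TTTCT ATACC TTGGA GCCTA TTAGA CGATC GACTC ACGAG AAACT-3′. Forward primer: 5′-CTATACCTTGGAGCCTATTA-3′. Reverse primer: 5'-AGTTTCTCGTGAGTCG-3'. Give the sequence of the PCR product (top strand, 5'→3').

The forward primer matches the template at positions 4–23.
Taking the reverse complement of AGTTTCTCGTGAGTCG gives CGACTCACGAGAAACT, found at positions 30–45 on the template; the primer anneals here to the top strand with its 3' end pointing upstream.
The product is the template from position 4 through 45 (42 bp).

5'-CTATACCTTGGAGCCTATTAGACGATCGACTCACGAGAAACT-3'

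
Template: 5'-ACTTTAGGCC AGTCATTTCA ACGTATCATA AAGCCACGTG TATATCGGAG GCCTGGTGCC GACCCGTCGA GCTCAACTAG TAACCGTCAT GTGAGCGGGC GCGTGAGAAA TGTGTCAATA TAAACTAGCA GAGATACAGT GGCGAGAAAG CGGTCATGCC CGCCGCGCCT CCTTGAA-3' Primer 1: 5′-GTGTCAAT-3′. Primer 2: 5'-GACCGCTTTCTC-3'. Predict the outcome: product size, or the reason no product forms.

Yes — a 44 bp product.

Primer 1 (GTGTCAAT) matches the top strand at positions 112–119; it acts as a forward primer.
Primer 2's reverse complement is GAGAAAGCGGTC, matching the top strand at positions 144–155; it acts as a reverse primer.
The 3' ends face each other across positions 112–155, giving a 44 bp product.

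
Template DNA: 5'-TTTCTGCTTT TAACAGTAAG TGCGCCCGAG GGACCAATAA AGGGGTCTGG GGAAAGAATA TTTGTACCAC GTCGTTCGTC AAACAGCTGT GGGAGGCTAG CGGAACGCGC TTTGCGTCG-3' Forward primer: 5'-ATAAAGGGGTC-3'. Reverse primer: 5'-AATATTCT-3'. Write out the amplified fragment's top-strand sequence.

Forward primer ATAAAGGGGTC is found on the top strand at positions 37–47.
Taking the reverse complement of AATATTCT gives AGAATATT, found at positions 55–62 on the template; the primer anneals here to the top strand with its 3' end pointing upstream.
The product is the template from position 37 through 62 (26 bp).

5'-ATAAAGGGGTCTGGGGAAAGAATATT-3'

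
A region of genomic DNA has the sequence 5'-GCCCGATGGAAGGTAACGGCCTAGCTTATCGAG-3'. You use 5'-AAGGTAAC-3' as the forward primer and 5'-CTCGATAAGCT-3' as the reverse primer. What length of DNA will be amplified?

24 bp

The forward primer matches the template at positions 10–17.
Reverse complement of the reverse primer: AGCTTATCGAG. This occurs on the top strand at positions 23–33.
The product runs from position 10 to position 33, so its length is 33 − 10 + 1 = 24 bp.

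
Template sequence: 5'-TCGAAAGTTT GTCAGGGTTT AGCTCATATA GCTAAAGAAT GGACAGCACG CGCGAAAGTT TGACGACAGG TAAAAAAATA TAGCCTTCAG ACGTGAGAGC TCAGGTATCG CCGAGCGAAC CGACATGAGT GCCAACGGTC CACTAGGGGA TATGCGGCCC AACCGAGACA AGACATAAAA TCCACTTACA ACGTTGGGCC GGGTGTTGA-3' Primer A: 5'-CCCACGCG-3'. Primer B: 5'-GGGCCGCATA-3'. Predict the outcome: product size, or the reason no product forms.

Primer A (CCCACGCG) does not match the top strand, and its reverse complement CGCGTGGG does not match either.
With no annealing site for primer A, no amplification occurs.

No product — primer A has no binding site in the template.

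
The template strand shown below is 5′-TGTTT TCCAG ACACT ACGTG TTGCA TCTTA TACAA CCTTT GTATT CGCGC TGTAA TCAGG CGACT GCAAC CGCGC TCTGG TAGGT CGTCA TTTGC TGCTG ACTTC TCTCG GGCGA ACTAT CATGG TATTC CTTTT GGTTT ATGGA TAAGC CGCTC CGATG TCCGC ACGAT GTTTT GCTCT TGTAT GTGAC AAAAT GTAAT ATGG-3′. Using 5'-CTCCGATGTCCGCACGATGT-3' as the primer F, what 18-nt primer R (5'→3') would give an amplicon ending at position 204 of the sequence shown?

The forward primer binds at positions 153–172; the product's 3' end on the top strand is position 204.
The reverse primer anneals to the top strand over positions 187–204, i.e. to TGACAAAATGTAATATGG.
Its sequence written 5'→3' is the reverse complement: CCATATTACATTTTGTCA.

5'-CCATATTACATTTTGTCA-3'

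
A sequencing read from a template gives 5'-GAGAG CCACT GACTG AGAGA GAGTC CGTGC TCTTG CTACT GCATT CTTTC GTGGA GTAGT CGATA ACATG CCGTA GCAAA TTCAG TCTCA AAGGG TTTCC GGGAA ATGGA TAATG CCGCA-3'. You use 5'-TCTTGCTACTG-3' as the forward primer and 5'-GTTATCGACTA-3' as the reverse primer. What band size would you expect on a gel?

Forward primer TCTTGCTACTG is found on the top strand at positions 31–41.
Taking the reverse complement of GTTATCGACTA gives TAGTCGATAAC, found at positions 57–67 on the template; the primer anneals here to the top strand with its 3' end pointing upstream.
Amplicon spans positions 31–67: 37 bp.

37 bp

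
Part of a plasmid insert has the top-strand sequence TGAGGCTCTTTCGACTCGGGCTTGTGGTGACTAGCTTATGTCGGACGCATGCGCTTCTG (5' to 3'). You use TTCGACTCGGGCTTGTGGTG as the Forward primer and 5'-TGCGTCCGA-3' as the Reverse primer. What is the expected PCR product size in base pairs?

40 bp

The forward primer matches the template at positions 10–29.
The reverse primer's reverse complement is TCGGACGCA, which matches the template at positions 41–49.
Amplicon spans positions 10–49: 40 bp.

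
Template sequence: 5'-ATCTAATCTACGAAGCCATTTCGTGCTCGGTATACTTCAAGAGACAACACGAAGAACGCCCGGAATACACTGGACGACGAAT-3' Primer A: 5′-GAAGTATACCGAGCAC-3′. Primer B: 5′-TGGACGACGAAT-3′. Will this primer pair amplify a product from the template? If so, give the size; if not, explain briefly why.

No product — the primers' 3' ends point away from each other.

Primer A (GAAGTATACCGAGCAC) has reverse complement GTGCTCGGTATACTTC, which matches the top strand at positions 23–38; primer A anneals to the top strand there with its 3' end pointing upstream toward position 23.
Primer B (TGGACGACGAAT) matches the top strand directly at positions 71–82; it anneals to the bottom strand with its 3' end pointing downstream toward position 82.
The 3' ends diverge (primer A extends toward position 1, primer B toward position 82), so the primers never converge on a shared product.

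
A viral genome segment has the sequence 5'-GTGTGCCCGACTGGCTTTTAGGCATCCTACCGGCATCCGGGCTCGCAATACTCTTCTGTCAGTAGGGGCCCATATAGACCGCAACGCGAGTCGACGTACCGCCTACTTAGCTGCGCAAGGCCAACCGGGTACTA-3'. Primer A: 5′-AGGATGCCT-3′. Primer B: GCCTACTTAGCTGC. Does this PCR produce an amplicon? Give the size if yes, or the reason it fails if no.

Primer A (AGGATGCCT) has reverse complement AGGCATCCT, which matches the top strand at positions 20–28; primer A anneals to the top strand there with its 3' end pointing upstream toward position 20.
Primer B (GCCTACTTAGCTGC) matches the top strand directly at positions 101–114; it anneals to the bottom strand with its 3' end pointing downstream toward position 114.
The 3' ends diverge (primer A extends toward position 1, primer B toward position 134), so the primers never converge on a shared product.

No product — the primers' 3' ends point away from each other.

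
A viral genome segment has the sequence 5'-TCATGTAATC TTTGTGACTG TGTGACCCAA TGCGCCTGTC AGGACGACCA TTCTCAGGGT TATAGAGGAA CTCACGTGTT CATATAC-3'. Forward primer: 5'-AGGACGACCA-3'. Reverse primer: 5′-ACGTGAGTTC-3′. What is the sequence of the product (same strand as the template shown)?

5'-AGGACGACCATTCTCAGGGTTATAGAGGAACTCACGT-3'

The forward primer matches the template at positions 41–50.
The reverse primer's reverse complement is GAACTCACGT, which matches the template at positions 68–77.
The product is the template from position 41 through 77 (37 bp).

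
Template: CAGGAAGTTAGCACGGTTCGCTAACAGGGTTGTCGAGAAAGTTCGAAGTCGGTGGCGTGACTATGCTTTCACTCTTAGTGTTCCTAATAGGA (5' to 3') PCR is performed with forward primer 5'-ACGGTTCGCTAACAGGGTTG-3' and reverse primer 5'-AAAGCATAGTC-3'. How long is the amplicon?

Forward primer ACGGTTCGCTAACAGGGTTG is found on the top strand at positions 13–32.
The reverse primer's reverse complement is GACTATGCTTT, which matches the template at positions 59–69.
Product length = (reverse-primer end) − (forward-primer start) + 1 = 69 − 13 + 1 = 57 bp.

57 bp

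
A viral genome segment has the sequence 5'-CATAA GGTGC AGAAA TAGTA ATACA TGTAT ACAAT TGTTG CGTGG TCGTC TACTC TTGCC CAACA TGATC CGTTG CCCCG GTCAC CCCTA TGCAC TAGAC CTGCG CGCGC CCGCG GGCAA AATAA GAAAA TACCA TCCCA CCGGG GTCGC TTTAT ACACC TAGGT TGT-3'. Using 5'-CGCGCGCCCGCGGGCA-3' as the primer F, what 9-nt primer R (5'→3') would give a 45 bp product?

The forward primer binds at positions 104–119, so a 45 bp product ends at position 104 + 45 − 1 = 148.
The reverse primer anneals to the top strand over positions 140–148, i.e. to ACCGGGGTC.
Its sequence written 5'→3' is the reverse complement: GACCCCGGT.

5'-GACCCCGGT-3'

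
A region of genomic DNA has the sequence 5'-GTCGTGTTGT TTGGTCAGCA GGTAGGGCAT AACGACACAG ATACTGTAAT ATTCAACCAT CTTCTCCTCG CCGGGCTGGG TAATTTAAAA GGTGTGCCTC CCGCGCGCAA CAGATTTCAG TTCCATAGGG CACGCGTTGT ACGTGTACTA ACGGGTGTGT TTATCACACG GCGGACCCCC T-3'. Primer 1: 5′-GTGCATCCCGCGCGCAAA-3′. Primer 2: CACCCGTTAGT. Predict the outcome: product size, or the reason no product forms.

No product — primer 1 has no binding site in the template.

Primer 1 (GTGCATCCCGCGCGCAAA) does not match the top strand, and its reverse complement TTTGCGCGCGGGATGCAC does not match either.
With no annealing site for primer 1, no amplification occurs.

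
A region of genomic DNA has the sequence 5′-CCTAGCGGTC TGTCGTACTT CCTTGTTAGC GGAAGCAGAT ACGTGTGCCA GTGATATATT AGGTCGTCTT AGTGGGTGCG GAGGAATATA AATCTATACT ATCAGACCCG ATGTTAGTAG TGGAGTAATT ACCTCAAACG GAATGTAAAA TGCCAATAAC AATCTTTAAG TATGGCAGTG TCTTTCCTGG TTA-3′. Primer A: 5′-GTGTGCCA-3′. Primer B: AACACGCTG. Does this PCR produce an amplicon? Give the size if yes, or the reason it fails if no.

No product — primer B has no binding site in the template.

Primer B (AACACGCTG) does not match the top strand, and its reverse complement CAGCGTGTT does not match either.
With no annealing site for primer B, no amplification occurs.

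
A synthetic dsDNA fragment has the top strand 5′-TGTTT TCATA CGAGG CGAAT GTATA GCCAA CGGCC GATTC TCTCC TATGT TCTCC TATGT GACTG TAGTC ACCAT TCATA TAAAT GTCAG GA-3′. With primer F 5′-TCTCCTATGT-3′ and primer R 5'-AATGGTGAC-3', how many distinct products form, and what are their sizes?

Two products: 36 bp, 26 bp

The forward primer TCTCCTATGT matches the top strand at positions 41–50, 51–60.
The reverse primer's reverse complement is GTCACCATT, matching at positions 68–76.
Each forward site pairs with the reverse site to give a product ending at position 76: sizes 36, 26 bp.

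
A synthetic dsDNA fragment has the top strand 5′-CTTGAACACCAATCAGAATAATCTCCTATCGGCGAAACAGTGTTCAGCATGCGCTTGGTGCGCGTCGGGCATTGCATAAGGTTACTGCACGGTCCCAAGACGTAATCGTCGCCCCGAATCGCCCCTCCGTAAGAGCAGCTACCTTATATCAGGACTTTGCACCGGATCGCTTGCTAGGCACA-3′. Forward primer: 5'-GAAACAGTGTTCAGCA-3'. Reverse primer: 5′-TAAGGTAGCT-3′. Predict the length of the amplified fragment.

113 bp

Scanning the template, GAAACAGTGTTCAGCA occurs at positions 34–49; this primer anneals to the bottom strand there with its 3' end pointing downstream.
Taking the reverse complement of TAAGGTAGCT gives AGCTACCTTA, found at positions 137–146 on the template; the primer anneals here to the top strand with its 3' end pointing upstream.
The product runs from position 34 to position 146, so its length is 146 − 34 + 1 = 113 bp.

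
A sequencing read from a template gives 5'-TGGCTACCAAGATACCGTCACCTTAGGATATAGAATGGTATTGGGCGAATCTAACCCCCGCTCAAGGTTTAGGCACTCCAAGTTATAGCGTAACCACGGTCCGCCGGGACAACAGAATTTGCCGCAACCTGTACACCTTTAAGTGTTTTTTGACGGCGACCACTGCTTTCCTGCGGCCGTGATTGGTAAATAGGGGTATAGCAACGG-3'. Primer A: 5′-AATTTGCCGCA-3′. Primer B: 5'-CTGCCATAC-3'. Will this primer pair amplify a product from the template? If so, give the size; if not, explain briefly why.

Primer B (CTGCCATAC) does not match the top strand, and its reverse complement GTATGGCAG does not match either.
With no annealing site for primer B, no amplification occurs.

No product — primer B has no binding site in the template.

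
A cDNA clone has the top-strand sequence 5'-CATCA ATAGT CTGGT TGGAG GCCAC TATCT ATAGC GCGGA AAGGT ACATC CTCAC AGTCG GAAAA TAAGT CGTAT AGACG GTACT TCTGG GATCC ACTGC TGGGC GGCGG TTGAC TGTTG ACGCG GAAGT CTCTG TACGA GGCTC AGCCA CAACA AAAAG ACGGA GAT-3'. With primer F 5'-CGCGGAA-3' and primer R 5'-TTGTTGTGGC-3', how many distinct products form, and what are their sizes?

The forward primer CGCGGAA matches the top strand at positions 35–41, 122–128.
The reverse primer's reverse complement is GCCACAACAA, matching at positions 147–156.
Each forward site pairs with the reverse site to give a product ending at position 156: sizes 122, 35 bp.

Two products: 122 bp, 35 bp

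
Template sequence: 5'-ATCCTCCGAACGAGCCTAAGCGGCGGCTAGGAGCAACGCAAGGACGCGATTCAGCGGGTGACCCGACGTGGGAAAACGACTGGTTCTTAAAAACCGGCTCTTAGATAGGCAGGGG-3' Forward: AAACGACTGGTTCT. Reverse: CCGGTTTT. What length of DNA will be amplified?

Forward primer AAACGACTGGTTCT is found on the top strand at positions 74–87.
Reverse complement of the reverse primer: AAAACCGG. This occurs on the top strand at positions 90–97.
Amplicon spans positions 74–97: 24 bp.

24 bp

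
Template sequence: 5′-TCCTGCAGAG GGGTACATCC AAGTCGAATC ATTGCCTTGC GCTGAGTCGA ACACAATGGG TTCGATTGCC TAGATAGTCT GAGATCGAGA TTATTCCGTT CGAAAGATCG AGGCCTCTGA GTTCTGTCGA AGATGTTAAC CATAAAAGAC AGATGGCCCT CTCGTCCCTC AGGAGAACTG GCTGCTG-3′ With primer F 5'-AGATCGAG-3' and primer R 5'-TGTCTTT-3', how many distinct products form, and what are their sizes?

The forward primer AGATCGAG matches the top strand at positions 82–89, 105–112.
The reverse primer's reverse complement is AAAGACA, matching at positions 145–151.
Each forward site pairs with the reverse site to give a product ending at position 151: sizes 70, 47 bp.

Two products: 70 bp, 47 bp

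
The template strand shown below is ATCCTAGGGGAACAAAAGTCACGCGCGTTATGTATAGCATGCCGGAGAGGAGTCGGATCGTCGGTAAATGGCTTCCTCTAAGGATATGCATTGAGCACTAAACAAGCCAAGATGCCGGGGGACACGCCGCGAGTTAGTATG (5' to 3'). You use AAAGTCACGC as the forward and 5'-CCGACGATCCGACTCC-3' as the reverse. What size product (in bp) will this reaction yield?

Forward primer AAAGTCACGC is found on the top strand at positions 15–24.
Reverse complement of the reverse primer: GGAGTCGGATCGTCGG. This occurs on the top strand at positions 49–64.
The product runs from position 15 to position 64, so its length is 64 − 15 + 1 = 50 bp.

50 bp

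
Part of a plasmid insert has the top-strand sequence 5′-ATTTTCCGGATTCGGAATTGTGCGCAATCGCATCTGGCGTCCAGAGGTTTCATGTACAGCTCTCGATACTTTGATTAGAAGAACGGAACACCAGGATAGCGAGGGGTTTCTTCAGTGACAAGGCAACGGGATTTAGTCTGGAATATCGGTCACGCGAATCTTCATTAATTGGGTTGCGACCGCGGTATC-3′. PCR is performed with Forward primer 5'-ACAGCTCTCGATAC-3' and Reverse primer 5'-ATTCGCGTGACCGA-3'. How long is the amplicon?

104 bp

Forward primer ACAGCTCTCGATAC is found on the top strand at positions 56–69.
Taking the reverse complement of ATTCGCGTGACCGA gives TCGGTCACGCGAAT, found at positions 146–159 on the template; the primer anneals here to the top strand with its 3' end pointing upstream.
The product runs from position 56 to position 159, so its length is 159 − 56 + 1 = 104 bp.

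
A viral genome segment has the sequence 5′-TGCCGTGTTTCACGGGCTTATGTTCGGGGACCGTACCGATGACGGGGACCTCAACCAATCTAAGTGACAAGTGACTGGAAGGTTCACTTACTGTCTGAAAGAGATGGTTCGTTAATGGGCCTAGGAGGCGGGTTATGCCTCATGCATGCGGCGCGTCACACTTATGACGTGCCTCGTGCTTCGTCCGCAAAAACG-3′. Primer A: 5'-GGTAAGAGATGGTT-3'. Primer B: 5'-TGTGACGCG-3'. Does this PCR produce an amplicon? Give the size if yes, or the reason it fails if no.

Primer A (GGTAAGAGATGGTT) does not match the top strand, and its reverse complement AACCATCTCTTACC does not match either.
With no annealing site for primer A, no amplification occurs.

No product — primer A has no binding site in the template.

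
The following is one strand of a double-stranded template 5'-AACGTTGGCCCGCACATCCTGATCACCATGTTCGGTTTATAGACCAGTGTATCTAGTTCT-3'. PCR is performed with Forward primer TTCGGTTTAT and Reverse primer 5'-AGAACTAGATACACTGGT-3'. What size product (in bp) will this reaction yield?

Forward primer TTCGGTTTAT is found on the top strand at positions 31–40.
Reverse complement of the reverse primer: ACCAGTGTATCTAGTTCT. This occurs on the top strand at positions 43–60.
Product length = (reverse-primer end) − (forward-primer start) + 1 = 60 − 31 + 1 = 30 bp.

30 bp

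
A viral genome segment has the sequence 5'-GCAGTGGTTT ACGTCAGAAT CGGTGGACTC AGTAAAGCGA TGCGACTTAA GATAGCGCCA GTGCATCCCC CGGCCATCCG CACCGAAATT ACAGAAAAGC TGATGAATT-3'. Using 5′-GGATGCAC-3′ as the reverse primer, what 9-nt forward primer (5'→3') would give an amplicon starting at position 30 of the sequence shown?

The reverse primer's reverse complement GTGCATCC matches the template at positions 61–68; the product starts at position 30.
The forward primer is identical to the top strand over positions 30–38: CAGTAAAGC.

5'-CAGTAAAGC-3'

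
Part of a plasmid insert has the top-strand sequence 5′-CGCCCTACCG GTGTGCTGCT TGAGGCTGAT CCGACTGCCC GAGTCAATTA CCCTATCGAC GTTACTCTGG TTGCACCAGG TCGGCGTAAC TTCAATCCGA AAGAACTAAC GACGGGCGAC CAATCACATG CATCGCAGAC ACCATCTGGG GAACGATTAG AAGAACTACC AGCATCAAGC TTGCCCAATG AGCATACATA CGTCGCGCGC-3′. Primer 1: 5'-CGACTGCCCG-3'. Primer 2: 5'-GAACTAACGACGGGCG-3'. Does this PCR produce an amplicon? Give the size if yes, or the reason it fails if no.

No product — both primers anneal to the same strand and extend in the same direction.

Primer 1 (CGACTGCCCG) matches the top strand at positions 32–41 (3' end points downstream).
Primer 2 (GAACTAACGACGGGCG) also matches the top strand directly, at positions 103–118 — its reverse complement CGCCCGTCGTTAGTTC is not present.
Both primers anneal to the bottom strand with 3' ends pointing the same way, so neither can prime synthesis back toward the other.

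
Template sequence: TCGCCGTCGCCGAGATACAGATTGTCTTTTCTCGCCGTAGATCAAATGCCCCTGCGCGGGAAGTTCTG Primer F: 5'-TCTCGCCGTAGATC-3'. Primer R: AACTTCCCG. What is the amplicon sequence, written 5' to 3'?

5'-TCTCGCCGTAGATCAAATGCCCCTGCGCGGGAAGTT-3'

The forward primer matches the template at positions 30–43.
Taking the reverse complement of AACTTCCCG gives CGGGAAGTT, found at positions 57–65 on the template; the primer anneals here to the top strand with its 3' end pointing upstream.
The product is the template from position 30 through 65 (36 bp).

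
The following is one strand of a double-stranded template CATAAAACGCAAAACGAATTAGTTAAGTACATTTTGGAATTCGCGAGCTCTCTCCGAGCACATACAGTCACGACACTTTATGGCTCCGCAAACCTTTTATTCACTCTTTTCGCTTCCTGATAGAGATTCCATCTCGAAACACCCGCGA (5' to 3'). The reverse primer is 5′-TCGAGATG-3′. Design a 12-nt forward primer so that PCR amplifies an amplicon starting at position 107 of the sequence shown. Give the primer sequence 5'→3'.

The reverse primer's reverse complement CATCTCGA matches the template at positions 130–137; the product starts at position 107.
The forward primer is identical to the top strand over positions 107–118: TTTTCGCTTCCT.

5'-TTTTCGCTTCCT-3'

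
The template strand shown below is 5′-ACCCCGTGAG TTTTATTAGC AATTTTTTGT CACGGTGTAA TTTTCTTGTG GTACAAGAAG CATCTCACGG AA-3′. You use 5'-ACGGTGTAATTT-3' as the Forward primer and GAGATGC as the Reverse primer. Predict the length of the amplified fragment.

35 bp

Scanning the template, ACGGTGTAATTT occurs at positions 32–43; this primer anneals to the bottom strand there with its 3' end pointing downstream.
Reverse complement of the reverse primer: GCATCTC. This occurs on the top strand at positions 60–66.
Product length = (reverse-primer end) − (forward-primer start) + 1 = 66 − 32 + 1 = 35 bp.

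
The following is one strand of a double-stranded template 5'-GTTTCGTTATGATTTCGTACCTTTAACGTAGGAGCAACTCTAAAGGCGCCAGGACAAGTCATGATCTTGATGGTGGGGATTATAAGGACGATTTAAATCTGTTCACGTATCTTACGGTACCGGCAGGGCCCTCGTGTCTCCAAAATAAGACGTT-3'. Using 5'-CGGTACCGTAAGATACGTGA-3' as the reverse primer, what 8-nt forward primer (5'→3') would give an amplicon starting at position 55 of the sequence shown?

5'-CAAGTCAT-3'

The reverse primer's reverse complement TCACGTATCTTACGGTACCG matches the template at positions 103–122; the product starts at position 55.
The forward primer is identical to the top strand over positions 55–62: CAAGTCAT.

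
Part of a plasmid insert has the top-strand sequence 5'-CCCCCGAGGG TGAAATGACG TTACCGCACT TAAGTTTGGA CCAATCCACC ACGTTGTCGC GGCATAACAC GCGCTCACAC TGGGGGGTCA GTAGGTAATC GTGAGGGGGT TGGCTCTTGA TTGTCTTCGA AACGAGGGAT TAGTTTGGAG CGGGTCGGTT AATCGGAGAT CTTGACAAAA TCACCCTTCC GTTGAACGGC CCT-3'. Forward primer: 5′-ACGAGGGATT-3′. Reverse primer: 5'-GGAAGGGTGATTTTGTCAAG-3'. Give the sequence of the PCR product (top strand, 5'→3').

The forward primer matches the template at positions 132–141.
Reverse complement of the reverse primer: CTTGACAAAATCACCCTTCC. This occurs on the top strand at positions 171–190.
The product is the template from position 132 through 190 (59 bp).

5'-ACGAGGGATTAGTTTGGAGCGGGTCGGTTAATCGGAGATCTTGACAAAATCACCCTTCC-3'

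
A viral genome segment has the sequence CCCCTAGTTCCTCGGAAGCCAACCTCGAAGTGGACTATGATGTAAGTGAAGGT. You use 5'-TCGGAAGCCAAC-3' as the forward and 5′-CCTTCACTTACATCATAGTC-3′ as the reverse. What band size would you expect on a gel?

41 bp

Scanning the template, TCGGAAGCCAAC occurs at positions 12–23; this primer anneals to the bottom strand there with its 3' end pointing downstream.
Reverse complement of the reverse primer: GACTATGATGTAAGTGAAGG. This occurs on the top strand at positions 33–52.
Product length = (reverse-primer end) − (forward-primer start) + 1 = 52 − 12 + 1 = 41 bp.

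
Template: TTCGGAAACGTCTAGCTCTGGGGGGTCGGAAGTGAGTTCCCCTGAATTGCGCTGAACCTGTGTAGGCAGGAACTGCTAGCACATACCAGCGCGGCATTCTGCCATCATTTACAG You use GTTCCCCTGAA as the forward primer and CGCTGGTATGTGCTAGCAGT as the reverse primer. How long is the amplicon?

The forward primer matches the template at positions 36–46.
The reverse primer's reverse complement is ACTGCTAGCACATACCAGCG, which matches the template at positions 72–91.
Amplicon spans positions 36–91: 56 bp.

56 bp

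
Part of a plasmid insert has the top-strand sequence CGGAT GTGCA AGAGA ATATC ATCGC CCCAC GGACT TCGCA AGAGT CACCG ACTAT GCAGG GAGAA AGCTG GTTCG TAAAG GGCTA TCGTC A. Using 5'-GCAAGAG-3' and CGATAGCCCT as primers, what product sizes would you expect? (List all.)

The forward primer GCAAGAG matches the top strand at positions 8–14, 38–44.
The reverse primer's reverse complement is AGGGCTATCG, matching at positions 79–88.
Each forward site pairs with the reverse site to give a product ending at position 88: sizes 81, 51 bp.

81 bp, 51 bp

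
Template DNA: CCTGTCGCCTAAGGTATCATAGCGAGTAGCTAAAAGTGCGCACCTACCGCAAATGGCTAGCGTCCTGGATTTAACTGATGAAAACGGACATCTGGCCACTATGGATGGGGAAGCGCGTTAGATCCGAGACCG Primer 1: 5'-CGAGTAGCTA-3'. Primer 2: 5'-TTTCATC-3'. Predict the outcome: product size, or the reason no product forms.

Yes — a 61 bp product.

Primer 1 (CGAGTAGCTA) matches the top strand at positions 23–32; it acts as a forward primer.
Primer 2's reverse complement is GATGAAA, matching the top strand at positions 77–83; it acts as a reverse primer.
The 3' ends face each other across positions 23–83, giving a 61 bp product.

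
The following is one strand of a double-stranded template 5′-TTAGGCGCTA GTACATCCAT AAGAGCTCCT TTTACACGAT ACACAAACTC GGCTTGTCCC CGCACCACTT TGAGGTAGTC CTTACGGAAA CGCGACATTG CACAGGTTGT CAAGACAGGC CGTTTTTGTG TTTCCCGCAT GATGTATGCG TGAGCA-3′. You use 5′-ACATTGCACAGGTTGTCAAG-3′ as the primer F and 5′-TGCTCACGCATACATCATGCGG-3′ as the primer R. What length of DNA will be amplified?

Scanning the template, ACATTGCACAGGTTGTCAAG occurs at positions 95–114; this primer anneals to the bottom strand there with its 3' end pointing downstream.
Taking the reverse complement of TGCTCACGCATACATCATGCGG gives CCGCATGATGTATGCGTGAGCA, found at positions 135–156 on the template; the primer anneals here to the top strand with its 3' end pointing upstream.
The product runs from position 95 to position 156, so its length is 156 − 95 + 1 = 62 bp.

62 bp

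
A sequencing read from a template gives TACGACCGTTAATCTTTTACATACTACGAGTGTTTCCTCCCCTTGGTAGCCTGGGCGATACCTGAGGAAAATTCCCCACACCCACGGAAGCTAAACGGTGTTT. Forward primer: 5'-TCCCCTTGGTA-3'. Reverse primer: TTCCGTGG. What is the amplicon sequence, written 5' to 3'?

Forward primer TCCCCTTGGTA is found on the top strand at positions 38–48.
Reverse complement of the reverse primer: CCACGGAA. This occurs on the top strand at positions 82–89.
The product is the template from position 38 through 89 (52 bp).

5'-TCCCCTTGGTAGCCTGGGCGATACCTGAGGAAAATTCCCCACACCCACGGAA-3'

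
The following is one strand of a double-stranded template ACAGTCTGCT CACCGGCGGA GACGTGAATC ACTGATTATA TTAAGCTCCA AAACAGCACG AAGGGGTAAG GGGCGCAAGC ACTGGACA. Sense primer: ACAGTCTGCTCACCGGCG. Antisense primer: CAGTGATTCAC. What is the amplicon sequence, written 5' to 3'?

5'-ACAGTCTGCTCACCGGCGGAGACGTGAATCACTG-3'

The forward primer matches the template at positions 1–18.
Reverse complement of the reverse primer: GTGAATCACTG. This occurs on the top strand at positions 24–34.
The product is the template from position 1 through 34 (34 bp).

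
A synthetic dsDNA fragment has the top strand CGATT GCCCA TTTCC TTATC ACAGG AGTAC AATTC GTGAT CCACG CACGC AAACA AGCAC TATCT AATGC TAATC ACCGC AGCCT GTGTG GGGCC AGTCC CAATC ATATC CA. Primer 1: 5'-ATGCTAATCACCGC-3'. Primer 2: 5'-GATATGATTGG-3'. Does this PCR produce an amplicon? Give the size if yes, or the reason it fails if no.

Primer 1 (ATGCTAATCACCGC) matches the top strand at positions 67–80; it acts as a forward primer.
Primer 2's reverse complement is CCAATCATATC, matching the top strand at positions 100–110; it acts as a reverse primer.
The 3' ends face each other across positions 67–110, giving a 44 bp product.

Yes — a 44 bp product.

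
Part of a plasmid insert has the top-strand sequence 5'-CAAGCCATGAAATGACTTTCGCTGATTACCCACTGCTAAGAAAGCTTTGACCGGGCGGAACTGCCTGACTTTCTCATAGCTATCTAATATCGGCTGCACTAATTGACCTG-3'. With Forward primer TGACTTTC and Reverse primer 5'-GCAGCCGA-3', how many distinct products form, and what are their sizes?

Two products: 85 bp, 32 bp

The forward primer TGACTTTC matches the top strand at positions 13–20, 66–73.
The reverse primer's reverse complement is TCGGCTGC, matching at positions 90–97.
Each forward site pairs with the reverse site to give a product ending at position 97: sizes 85, 32 bp.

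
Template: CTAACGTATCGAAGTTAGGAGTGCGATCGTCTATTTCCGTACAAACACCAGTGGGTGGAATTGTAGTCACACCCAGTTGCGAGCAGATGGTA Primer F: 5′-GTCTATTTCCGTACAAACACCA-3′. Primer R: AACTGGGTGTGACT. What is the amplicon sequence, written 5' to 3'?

5'-GTCTATTTCCGTACAAACACCAGTGGGTGGAATTGTAGTCACACCCAGTT-3'

The forward primer matches the template at positions 29–50.
The reverse primer's reverse complement is AGTCACACCCAGTT, which matches the template at positions 65–78.
The product is the template from position 29 through 78 (50 bp).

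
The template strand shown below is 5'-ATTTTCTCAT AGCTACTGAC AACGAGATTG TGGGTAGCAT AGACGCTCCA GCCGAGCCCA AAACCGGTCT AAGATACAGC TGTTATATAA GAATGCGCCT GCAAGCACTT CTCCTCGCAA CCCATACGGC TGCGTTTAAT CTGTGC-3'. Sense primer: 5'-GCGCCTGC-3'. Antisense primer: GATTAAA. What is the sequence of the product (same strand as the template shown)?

Forward primer GCGCCTGC is found on the top strand at positions 95–102.
Taking the reverse complement of GATTAAA gives TTTAATC, found at positions 135–141 on the template; the primer anneals here to the top strand with its 3' end pointing upstream.
The product is the template from position 95 through 141 (47 bp).

5'-GCGCCTGCAAGCACTTCTCCTCGCAACCCATACGGCTGCGTTTAATC-3'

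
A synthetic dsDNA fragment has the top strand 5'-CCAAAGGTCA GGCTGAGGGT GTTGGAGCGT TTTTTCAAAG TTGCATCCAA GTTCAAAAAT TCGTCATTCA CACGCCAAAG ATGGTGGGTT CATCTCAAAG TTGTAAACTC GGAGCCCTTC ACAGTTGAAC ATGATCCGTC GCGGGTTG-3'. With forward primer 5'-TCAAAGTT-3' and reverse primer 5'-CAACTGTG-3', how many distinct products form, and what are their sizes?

The forward primer TCAAAGTT matches the top strand at positions 35–42, 95–102.
The reverse primer's reverse complement is CACAGTTG, matching at positions 120–127.
Each forward site pairs with the reverse site to give a product ending at position 127: sizes 93, 33 bp.

Two products: 93 bp, 33 bp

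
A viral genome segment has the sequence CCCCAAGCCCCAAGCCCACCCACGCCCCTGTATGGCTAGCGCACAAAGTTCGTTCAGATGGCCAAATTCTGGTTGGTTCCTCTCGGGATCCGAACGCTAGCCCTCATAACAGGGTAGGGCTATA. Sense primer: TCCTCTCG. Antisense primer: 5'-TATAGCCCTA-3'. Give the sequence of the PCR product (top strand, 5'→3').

The forward primer matches the template at positions 78–85.
The reverse primer's reverse complement is TAGGGCTATA, which matches the template at positions 115–124.
The product is the template from position 78 through 124 (47 bp).

5'-TCCTCTCGGGATCCGAACGCTAGCCCTCATAACAGGGTAGGGCTATA-3'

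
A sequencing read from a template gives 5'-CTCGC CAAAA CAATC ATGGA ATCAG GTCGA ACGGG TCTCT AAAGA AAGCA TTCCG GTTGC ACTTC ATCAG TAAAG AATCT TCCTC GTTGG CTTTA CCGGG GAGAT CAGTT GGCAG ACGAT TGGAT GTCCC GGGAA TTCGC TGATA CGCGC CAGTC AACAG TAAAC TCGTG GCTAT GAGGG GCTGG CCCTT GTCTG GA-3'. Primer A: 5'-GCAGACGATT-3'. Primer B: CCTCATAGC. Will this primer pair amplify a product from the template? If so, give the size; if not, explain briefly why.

Primer A (GCAGACGATT) matches the top strand at positions 112–121; it acts as a forward primer.
Primer B's reverse complement is GCTATGAGG, matching the top strand at positions 171–179; it acts as a reverse primer.
The 3' ends face each other across positions 112–179, giving a 68 bp product.

Yes — a 68 bp product.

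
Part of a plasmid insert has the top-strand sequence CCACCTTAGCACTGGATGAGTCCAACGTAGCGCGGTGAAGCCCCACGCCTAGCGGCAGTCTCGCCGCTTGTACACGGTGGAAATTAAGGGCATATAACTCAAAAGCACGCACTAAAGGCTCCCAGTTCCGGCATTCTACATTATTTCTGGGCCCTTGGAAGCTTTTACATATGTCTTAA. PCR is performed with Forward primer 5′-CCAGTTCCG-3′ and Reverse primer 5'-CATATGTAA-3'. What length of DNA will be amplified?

Scanning the template, CCAGTTCCG occurs at positions 122–130; this primer anneals to the bottom strand there with its 3' end pointing downstream.
Reverse complement of the reverse primer: TTACATATG. This occurs on the top strand at positions 165–173.
The product runs from position 122 to position 173, so its length is 173 − 122 + 1 = 52 bp.

52 bp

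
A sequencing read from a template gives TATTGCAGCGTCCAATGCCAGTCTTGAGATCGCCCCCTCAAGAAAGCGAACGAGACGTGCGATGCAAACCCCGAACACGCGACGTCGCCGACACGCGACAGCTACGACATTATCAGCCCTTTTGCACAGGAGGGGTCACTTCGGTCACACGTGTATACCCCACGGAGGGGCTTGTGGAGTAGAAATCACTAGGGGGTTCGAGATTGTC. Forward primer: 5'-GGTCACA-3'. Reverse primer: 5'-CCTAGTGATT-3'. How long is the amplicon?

Scanning the template, GGTCACA occurs at positions 143–149; this primer anneals to the bottom strand there with its 3' end pointing downstream.
Taking the reverse complement of CCTAGTGATT gives AATCACTAGG, found at positions 184–193 on the template; the primer anneals here to the top strand with its 3' end pointing upstream.
Product length = (reverse-primer end) − (forward-primer start) + 1 = 193 − 143 + 1 = 51 bp.

51 bp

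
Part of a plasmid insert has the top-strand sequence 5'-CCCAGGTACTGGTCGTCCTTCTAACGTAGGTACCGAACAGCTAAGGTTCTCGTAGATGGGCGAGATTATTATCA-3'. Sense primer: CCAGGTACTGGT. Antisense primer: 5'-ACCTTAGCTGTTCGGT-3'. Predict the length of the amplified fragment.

Forward primer CCAGGTACTGGT is found on the top strand at positions 2–13.
Taking the reverse complement of ACCTTAGCTGTTCGGT gives ACCGAACAGCTAAGGT, found at positions 32–47 on the template; the primer anneals here to the top strand with its 3' end pointing upstream.
The product runs from position 2 to position 47, so its length is 47 − 2 + 1 = 46 bp.

46 bp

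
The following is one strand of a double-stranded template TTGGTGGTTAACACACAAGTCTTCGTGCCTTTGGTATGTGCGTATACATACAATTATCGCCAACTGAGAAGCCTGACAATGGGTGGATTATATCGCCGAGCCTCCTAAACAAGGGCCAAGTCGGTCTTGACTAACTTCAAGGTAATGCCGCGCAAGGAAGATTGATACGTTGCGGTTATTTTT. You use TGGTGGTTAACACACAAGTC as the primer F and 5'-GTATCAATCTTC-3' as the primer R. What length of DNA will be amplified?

167 bp

Forward primer TGGTGGTTAACACACAAGTC is found on the top strand at positions 2–21.
Reverse complement of the reverse primer: GAAGATTGATAC. This occurs on the top strand at positions 157–168.
Amplicon spans positions 2–168: 167 bp.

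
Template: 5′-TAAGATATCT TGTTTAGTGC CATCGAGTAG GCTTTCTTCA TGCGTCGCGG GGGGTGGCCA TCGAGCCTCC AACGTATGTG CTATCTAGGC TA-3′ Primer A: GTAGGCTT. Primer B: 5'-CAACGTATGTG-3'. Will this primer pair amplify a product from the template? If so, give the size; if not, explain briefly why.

No product — both primers anneal to the same strand and extend in the same direction.

Primer A (GTAGGCTT) matches the top strand at positions 27–34 (3' end points downstream).
Primer B (CAACGTATGTG) also matches the top strand directly, at positions 70–80 — its reverse complement CACATACGTTG is not present.
Both primers anneal to the bottom strand with 3' ends pointing the same way, so neither can prime synthesis back toward the other.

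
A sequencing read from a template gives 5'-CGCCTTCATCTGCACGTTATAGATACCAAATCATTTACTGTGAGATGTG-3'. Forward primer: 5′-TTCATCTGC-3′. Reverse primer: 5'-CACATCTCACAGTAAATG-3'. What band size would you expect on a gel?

45 bp

Forward primer TTCATCTGC is found on the top strand at positions 5–13.
The reverse primer's reverse complement is CATTTACTGTGAGATGTG, which matches the template at positions 32–49.
Product length = (reverse-primer end) − (forward-primer start) + 1 = 49 − 5 + 1 = 45 bp.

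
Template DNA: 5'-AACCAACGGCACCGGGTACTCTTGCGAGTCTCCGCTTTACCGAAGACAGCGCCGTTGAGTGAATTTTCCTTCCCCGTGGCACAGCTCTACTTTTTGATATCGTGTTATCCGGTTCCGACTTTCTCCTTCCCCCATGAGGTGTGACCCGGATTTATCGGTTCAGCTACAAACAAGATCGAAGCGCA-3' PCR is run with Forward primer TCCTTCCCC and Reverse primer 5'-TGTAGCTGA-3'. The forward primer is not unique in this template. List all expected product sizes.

102 bp, 45 bp

The forward primer TCCTTCCCC matches the top strand at positions 67–75, 124–132.
The reverse primer's reverse complement is TCAGCTACA, matching at positions 160–168.
Each forward site pairs with the reverse site to give a product ending at position 168: sizes 102, 45 bp.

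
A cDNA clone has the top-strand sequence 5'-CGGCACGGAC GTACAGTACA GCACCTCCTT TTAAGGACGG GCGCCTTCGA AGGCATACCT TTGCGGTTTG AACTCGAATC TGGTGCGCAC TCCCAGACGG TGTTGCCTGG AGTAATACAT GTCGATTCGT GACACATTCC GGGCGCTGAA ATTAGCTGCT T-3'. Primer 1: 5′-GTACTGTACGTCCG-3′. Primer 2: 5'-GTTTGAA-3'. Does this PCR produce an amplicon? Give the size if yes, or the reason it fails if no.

No product — the primers' 3' ends point away from each other.

Primer 1 (GTACTGTACGTCCG) has reverse complement CGGACGTACAGTAC, which matches the top strand at positions 6–19; primer 1 anneals to the top strand there with its 3' end pointing upstream toward position 6.
Primer 2 (GTTTGAA) matches the top strand directly at positions 66–72; it anneals to the bottom strand with its 3' end pointing downstream toward position 72.
The 3' ends diverge (primer 1 extends toward position 1, primer 2 toward position 161), so the primers never converge on a shared product.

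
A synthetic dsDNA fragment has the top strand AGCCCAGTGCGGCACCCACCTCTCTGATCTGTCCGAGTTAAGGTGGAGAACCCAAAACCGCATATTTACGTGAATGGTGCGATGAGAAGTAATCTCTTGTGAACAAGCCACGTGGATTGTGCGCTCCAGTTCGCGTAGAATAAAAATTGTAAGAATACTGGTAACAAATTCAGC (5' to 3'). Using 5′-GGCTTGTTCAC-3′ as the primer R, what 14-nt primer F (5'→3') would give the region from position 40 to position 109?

5'-AAGGTGGAGAACCC-3'

The reverse primer's reverse complement GTGAACAAGCC matches the template at positions 99–109; the product starts at position 40.
The forward primer is identical to the top strand over positions 40–53: AAGGTGGAGAACCC.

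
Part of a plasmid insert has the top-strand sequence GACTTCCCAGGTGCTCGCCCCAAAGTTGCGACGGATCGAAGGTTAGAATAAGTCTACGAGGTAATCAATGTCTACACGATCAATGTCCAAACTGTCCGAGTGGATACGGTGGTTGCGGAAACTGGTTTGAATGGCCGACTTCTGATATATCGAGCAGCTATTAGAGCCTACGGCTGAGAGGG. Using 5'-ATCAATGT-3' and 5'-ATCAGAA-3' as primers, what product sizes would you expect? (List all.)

83 bp, 68 bp

The forward primer ATCAATGT matches the top strand at positions 64–71, 79–86.
The reverse primer's reverse complement is TTCTGAT, matching at positions 140–146.
Each forward site pairs with the reverse site to give a product ending at position 146: sizes 83, 68 bp.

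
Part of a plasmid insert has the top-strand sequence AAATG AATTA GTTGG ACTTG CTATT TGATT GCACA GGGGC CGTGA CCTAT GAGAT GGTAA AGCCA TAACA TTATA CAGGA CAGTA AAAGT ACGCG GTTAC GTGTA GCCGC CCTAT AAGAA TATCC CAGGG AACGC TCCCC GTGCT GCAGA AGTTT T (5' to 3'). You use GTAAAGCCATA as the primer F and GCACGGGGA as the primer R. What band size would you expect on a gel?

88 bp

The forward primer matches the template at positions 57–67.
Reverse complement of the reverse primer: TCCCCGTGC. This occurs on the top strand at positions 136–144.
Amplicon spans positions 57–144: 88 bp.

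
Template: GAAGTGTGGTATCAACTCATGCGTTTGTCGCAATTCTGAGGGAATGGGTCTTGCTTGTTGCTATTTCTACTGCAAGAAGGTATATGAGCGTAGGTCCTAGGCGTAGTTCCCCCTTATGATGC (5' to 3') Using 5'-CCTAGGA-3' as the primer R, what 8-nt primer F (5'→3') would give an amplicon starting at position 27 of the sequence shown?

The reverse primer's reverse complement TCCTAGG matches the template at positions 95–101; the product starts at position 27.
The forward primer is identical to the top strand over positions 27–34: GTCGCAAT.

5'-GTCGCAAT-3'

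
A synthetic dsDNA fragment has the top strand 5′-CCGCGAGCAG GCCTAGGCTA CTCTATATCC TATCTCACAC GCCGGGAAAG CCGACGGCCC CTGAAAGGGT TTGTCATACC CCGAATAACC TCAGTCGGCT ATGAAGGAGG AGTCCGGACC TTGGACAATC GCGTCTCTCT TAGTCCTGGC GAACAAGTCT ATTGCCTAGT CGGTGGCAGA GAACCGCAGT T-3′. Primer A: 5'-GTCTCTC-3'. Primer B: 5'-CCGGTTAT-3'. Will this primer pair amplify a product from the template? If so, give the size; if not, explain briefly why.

Primer B (CCGGTTAT) does not match the top strand, and its reverse complement ATAACCGG does not match either.
With no annealing site for primer B, no amplification occurs.

No product — primer B has no binding site in the template.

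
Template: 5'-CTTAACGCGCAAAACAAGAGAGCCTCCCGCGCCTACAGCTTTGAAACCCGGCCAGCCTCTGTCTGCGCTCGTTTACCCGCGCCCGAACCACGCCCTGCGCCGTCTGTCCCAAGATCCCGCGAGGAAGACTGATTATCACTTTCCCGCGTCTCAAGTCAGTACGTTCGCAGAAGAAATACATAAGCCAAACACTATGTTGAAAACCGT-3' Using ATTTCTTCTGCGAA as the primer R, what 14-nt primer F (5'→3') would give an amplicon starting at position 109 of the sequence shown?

5'-CCAAGATCCCGCGA-3'

The reverse primer's reverse complement TTCGCAGAAGAAAT matches the template at positions 164–177; the product starts at position 109.
The forward primer is identical to the top strand over positions 109–122: CCAAGATCCCGCGA.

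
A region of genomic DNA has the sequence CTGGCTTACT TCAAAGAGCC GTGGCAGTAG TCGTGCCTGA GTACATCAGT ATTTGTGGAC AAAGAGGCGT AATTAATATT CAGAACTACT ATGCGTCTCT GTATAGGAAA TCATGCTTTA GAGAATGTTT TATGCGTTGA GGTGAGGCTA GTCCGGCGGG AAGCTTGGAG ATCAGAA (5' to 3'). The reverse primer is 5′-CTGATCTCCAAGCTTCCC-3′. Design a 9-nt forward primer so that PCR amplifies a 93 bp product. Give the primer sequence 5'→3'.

The reverse primer's reverse complement GGGAAGCTTGGAGATCAG matches the template at positions 158–175, so the product ends at position 175.
A 93 bp product then starts at position 175 − 93 + 1 = 83.
The forward primer is identical to the top strand there: GAACTACTA.

5'-GAACTACTA-3'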